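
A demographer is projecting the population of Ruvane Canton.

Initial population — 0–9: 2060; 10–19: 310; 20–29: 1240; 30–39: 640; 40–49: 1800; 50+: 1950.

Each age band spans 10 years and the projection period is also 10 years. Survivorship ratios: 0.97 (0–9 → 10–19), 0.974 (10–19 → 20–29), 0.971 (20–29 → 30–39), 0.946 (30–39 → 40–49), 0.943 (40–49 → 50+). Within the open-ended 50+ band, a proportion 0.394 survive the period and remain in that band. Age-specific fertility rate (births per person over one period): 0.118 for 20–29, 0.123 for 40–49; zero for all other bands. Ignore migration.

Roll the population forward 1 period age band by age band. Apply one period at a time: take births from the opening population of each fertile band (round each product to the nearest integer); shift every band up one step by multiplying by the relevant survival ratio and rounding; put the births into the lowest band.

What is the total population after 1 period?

6941

After projecting period 1:
Births: 1240 * 0.118 = 146, 1800 * 0.123 = 221 ⇒ total 367
10–19: 2060 * 0.97 = 1998
20–29: 310 * 0.974 = 302
30–39: 1240 * 0.971 = 1204
40–49: 640 * 0.946 = 605
50+: 1800 * 0.943 + 1950 * 0.394 = 1697 + 768 = 2465
Giving 367 / 1998 / 302 / 1204 / 605 / 2465.
Total after period 1: 367 + 1998 + 302 + 1204 + 605 + 2465 = 6941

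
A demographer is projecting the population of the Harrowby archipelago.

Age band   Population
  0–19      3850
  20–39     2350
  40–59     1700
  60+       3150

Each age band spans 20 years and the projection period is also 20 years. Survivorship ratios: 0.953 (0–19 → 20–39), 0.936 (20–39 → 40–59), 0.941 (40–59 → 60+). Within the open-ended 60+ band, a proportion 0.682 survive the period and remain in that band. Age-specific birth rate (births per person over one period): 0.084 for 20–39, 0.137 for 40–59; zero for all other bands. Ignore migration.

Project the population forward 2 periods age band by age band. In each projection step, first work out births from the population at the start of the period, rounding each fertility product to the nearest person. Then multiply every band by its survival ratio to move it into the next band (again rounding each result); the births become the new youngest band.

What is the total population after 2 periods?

Period 1:
Births: 2350 * 0.084 = 197 ; 1700 * 0.137 = 233 ⇒ total 430
20–39: 3850 * 0.953 = 3669
40–59: 2350 * 0.936 = 2200
60+: 1700 * 0.941 + 3150 * 0.682 = 1600 + 2148 = 3748
Giving 430 / 3669 / 2200 / 3748.
Period 2:
Births: 3669 * 0.084 = 308 ; 2200 * 0.137 = 301 ⇒ total 609
20–39: 430 * 0.953 = 410
40–59: 3669 * 0.936 = 3434
60+: 2200 * 0.941 + 3748 * 0.682 = 2070 + 2556 = 4626
Giving 609 / 410 / 3434 / 4626.
Total after period 2: 609 + 410 + 3434 + 4626 = 9079

9079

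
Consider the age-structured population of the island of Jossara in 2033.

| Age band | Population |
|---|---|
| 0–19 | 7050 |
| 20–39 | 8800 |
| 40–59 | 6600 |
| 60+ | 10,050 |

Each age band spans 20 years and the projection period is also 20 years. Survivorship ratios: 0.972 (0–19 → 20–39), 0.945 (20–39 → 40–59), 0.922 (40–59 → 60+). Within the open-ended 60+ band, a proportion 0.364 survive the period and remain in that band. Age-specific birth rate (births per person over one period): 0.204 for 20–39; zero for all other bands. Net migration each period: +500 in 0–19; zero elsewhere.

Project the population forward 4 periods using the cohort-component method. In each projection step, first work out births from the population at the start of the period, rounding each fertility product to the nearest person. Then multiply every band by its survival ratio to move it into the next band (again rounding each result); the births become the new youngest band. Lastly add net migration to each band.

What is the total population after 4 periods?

9151

(Groups numbered youngest = 1 to oldest = 4.)
Period 1.
Births: 8800 * 0.204 = 1795
Group 2: 7050 * 0.972 = 6853
Group 3: 8800 * 0.945 = 8316
Group 4: 6600 * 0.922 + 10050 * 0.364 = 6085 + 3658 = 9743
Net migration: Group 1 + 500 → 2295
Giving 2295 / 6853 / 8316 / 9743.
Period 2.
Births: 6853 * 0.204 = 1398
Group 2: 2295 * 0.972 = 2231
Group 3: 6853 * 0.945 = 6476
Group 4: 8316 * 0.922 + 9743 * 0.364 = 7667 + 3546 = 11213
Net migration: Group 1 + 500 → 1898
Giving 1898 / 2231 / 6476 / 11213.
Period 3.
Births: 2231 * 0.204 = 455
Group 2: 1898 * 0.972 = 1845
Group 3: 2231 * 0.945 = 2108
Group 4: 6476 * 0.922 + 11213 * 0.364 = 5971 + 4082 = 10053
Net migration: Group 1 + 500 → 955
Giving 955 / 1845 / 2108 / 10053.
Period 4.
Births: 1845 * 0.204 = 376
Group 2: 955 * 0.972 = 928
Group 3: 1845 * 0.945 = 1744
Group 4: 2108 * 0.922 + 10053 * 0.364 = 1944 + 3659 = 5603
Net migration: Group 1 + 500 → 876
Giving 876 / 928 / 1744 / 5603.
Total after period 4: 876 + 928 + 1744 + 5603 = 9151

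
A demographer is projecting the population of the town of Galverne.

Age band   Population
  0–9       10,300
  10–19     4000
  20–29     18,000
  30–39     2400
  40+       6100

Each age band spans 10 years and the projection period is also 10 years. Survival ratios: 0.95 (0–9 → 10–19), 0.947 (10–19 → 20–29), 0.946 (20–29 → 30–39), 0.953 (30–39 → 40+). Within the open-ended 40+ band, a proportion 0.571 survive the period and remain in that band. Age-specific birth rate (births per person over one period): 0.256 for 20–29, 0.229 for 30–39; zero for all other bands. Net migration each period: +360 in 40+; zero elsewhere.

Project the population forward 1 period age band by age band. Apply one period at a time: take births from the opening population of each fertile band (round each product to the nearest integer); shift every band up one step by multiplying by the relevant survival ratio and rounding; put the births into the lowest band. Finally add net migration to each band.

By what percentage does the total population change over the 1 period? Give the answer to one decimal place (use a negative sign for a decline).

After projecting period 1:
Births: 18000 * 0.256 = 4608 ; 2400 * 0.229 = 550 → 5158
10–19: 10300 * 0.95 = 9785
20–29: 4000 * 0.947 = 3788
30–39: 18000 * 0.946 = 17028
40+: 2400 * 0.953 + 6100 * 0.571 = 2287 + 3483 = 5770
Net migration: 40+ + 360 → 6130
End of period: [5158, 9785, 3788, 17028, 6130]
Total: 40800 → 41889; change = 1089; percentage change = 2.7%

2.7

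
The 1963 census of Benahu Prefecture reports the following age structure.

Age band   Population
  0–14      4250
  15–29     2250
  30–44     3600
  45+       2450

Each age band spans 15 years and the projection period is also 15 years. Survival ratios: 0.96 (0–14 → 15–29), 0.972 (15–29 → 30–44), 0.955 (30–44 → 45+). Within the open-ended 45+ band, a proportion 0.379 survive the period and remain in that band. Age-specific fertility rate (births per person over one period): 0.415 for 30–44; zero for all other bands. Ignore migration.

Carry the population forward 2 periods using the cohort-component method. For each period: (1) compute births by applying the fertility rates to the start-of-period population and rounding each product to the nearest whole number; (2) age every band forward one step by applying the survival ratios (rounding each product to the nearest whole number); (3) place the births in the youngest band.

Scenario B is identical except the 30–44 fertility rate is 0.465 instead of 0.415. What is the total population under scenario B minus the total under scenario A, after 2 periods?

Period 1:
Births: 3600 × 0.415 = 1494
15–29: 4250 × 0.96 = 4080
30–44: 2250 × 0.972 = 2187
45+: 3600 × 0.955 + 2450 × 0.379 = 3438 + 929 = 4367
End of period: [1494, 4080, 2187, 4367]
Period 2:
Births: 2187 × 0.415 = 908
15–29: 1494 × 0.96 = 1434
30–44: 4080 × 0.972 = 3966
45+: 2187 × 0.955 + 4367 × 0.379 = 2089 + 1655 = 3744
End of period: [908, 1434, 3966, 3744]
Scenario A total after 2 periods: 10052
Scenario B projection —
Period 1:
Births: 3600 × 0.465 = 1674
15–29: 4250 × 0.96 = 4080
30–44: 2250 × 0.972 = 2187
45+: 3600 × 0.955 + 2450 × 0.379 = 3438 + 929 = 4367
End of period: [1674, 4080, 2187, 4367]
Period 2:
Births: 2187 × 0.465 = 1017
15–29: 1674 × 0.96 = 1607
30–44: 4080 × 0.972 = 3966
45+: 2187 × 0.955 + 4367 × 0.379 = 2089 + 1655 = 3744
End of period: [1017, 1607, 3966, 3744]
Scenario B total after 2 periods: 10334
Difference B − A = 10334 − 10052 = 282

282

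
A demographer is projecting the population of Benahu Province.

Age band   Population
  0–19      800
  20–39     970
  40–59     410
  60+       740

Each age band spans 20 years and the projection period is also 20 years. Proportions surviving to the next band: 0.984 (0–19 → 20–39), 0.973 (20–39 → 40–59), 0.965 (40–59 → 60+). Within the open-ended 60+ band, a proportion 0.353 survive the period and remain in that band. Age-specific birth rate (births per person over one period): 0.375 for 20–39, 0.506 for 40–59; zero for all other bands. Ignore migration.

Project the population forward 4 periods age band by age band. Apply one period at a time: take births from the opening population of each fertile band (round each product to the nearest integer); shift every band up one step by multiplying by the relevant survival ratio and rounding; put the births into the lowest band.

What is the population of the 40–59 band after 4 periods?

740

Let band 1 be 0–19 through band 4 = 60+.
— Period 1 —
Births: 970 * 0.375 = 364, 410 * 0.506 = 207 — total 571
Band 2: 800 * 0.984 = 787
Band 3: 970 * 0.973 = 944
Band 4: 410 * 0.965 + 740 * 0.353 = 396 + 261 = 657
Giving 571 / 787 / 944 / 657.
— Period 2 —
Births: 787 * 0.375 = 295, 944 * 0.506 = 478 — total 773
Band 2: 571 * 0.984 = 562
Band 3: 787 * 0.973 = 766
Band 4: 944 * 0.965 + 657 * 0.353 = 911 + 232 = 1143
Giving 773 / 562 / 766 / 1143.
— Period 3 —
Births: 562 * 0.375 = 211, 766 * 0.506 = 388 — total 599
Band 2: 773 * 0.984 = 761
Band 3: 562 * 0.973 = 547
Band 4: 766 * 0.965 + 1143 * 0.353 = 739 + 403 = 1142
Giving 599 / 761 / 547 / 1142.
— Period 4 —
Births: 761 * 0.375 = 285, 547 * 0.506 = 277 — total 562
Band 2: 599 * 0.984 = 589
Band 3: 761 * 0.973 = 740
Band 4: 547 * 0.965 + 1142 * 0.353 = 528 + 403 = 931
Giving 562 / 589 / 740 / 931.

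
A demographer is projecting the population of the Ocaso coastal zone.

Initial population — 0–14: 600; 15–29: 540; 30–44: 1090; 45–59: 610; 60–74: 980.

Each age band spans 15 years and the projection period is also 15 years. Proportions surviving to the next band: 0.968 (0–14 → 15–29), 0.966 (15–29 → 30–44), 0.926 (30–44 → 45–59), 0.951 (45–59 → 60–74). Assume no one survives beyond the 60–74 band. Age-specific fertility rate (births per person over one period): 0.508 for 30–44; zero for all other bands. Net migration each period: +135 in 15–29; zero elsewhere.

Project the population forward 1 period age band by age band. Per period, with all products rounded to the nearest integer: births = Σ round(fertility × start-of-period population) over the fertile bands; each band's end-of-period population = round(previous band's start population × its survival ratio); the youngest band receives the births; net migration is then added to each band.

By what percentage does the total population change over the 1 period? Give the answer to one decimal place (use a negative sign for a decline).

Let band 1 be 0–14 through band 5 = 60–74.
After projecting period 1:
Births: 1090 * 0.508 = 554
Band 2: 600 * 0.968 = 581
Band 3: 540 * 0.966 = 522
Band 4: 1090 * 0.926 = 1009
Band 5: 610 * 0.951 = 580
Net migration: Band 2 + 135 → 716
Giving 554 / 716 / 522 / 1009 / 580.
Total: 3820 → 3381; change = -439; percentage change = -11.5%

-11.5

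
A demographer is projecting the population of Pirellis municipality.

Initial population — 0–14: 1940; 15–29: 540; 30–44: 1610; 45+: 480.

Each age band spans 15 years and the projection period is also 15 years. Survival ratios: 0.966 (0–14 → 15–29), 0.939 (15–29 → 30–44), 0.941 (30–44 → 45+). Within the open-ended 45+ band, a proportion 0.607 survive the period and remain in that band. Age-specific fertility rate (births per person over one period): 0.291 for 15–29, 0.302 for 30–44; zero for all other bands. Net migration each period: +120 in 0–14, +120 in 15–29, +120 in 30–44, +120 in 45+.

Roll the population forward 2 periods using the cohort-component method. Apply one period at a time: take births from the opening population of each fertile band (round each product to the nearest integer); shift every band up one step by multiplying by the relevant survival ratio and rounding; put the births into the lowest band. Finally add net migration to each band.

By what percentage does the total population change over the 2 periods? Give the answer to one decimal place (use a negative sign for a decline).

22.9

Call the groups 1 to 4, youngest first.
Period 1.
Births: 540 × 0.291 = 157 ; 1610 × 0.302 = 486 ⇒ total 643
Group 2: 1940 × 0.966 = 1874
Group 3: 540 × 0.939 = 507
Group 4: 1610 × 0.941 + 480 × 0.607 = 1515 + 291 = 1806
Net migration: Group 1 + 120 → 763; Group 2 + 120 → 1994; Group 3 + 120 → 627; Group 4 + 120 → 1926
→ [763, 1994, 627, 1926]
Period 2.
Births: 1994 × 0.291 = 580 ; 627 × 0.302 = 189 ⇒ total 769
Group 2: 763 × 0.966 = 737
Group 3: 1994 × 0.939 = 1872
Group 4: 627 × 0.941 + 1926 × 0.607 = 590 + 1169 = 1759
Net migration: Group 1 + 120 → 889; Group 2 + 120 → 857; Group 3 + 120 → 1992; Group 4 + 120 → 1879
→ [889, 857, 1992, 1879]
Total: 4570 → 5617; change = 1047; percentage change = 22.9%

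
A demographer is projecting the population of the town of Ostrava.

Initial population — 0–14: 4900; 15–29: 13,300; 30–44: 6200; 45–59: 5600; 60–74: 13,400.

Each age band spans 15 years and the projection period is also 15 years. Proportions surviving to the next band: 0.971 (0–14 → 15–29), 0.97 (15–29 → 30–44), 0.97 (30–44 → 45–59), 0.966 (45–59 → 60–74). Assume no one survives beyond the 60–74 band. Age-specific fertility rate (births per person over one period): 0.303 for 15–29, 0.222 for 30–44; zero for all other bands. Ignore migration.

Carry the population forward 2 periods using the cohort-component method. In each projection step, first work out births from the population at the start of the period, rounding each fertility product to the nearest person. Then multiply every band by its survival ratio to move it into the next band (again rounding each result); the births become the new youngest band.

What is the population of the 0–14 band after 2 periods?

[period 1]
Births: 13300 × 0.303 = 4030 ; 6200 × 0.222 = 1376 — total 5406
15–29: 4900 × 0.971 = 4758
30–44: 13300 × 0.97 = 12901
45–59: 6200 × 0.97 = 6014
60–74: 5600 × 0.966 = 5410
Population now: 0–14=5406, 15–29=4758, 30–44=12901, 45–59=6014, 60–74=5410
[period 2]
Births: 4758 × 0.303 = 1442 ; 12901 × 0.222 = 2864 — total 4306
15–29: 5406 × 0.971 = 5249
30–44: 4758 × 0.97 = 4615
45–59: 12901 × 0.97 = 12514
60–74: 6014 × 0.966 = 5810
Population now: 0–14=4306, 15–29=5249, 30–44=4615, 45–59=12514, 60–74=5810

4306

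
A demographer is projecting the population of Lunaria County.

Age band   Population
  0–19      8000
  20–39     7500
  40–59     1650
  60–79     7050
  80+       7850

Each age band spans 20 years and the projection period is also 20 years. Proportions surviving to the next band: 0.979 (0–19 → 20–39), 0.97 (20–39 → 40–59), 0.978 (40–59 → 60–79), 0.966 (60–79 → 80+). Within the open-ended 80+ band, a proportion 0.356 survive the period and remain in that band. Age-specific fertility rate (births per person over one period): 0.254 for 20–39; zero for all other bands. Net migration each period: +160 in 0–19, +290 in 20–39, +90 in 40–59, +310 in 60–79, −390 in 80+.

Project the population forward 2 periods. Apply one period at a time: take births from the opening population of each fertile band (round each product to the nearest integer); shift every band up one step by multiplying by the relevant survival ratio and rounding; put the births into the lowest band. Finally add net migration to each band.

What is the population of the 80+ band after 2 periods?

4750

— Period 1 —
Births: 7500 * 0.254 = 1905
20–39: 8000 * 0.979 = 7832
40–59: 7500 * 0.97 = 7275
60–79: 1650 * 0.978 = 1614
80+: 7050 * 0.966 + 7850 * 0.356 = 6810 + 2795 = 9605
Net migration: 0–19 + 160 → 2065; 20–39 + 290 → 8122; 40–59 + 90 → 7365; 60–79 + 310 → 1924; 80+ − 390 → 9215
End of period: [2065, 8122, 7365, 1924, 9215]
— Period 2 —
Births: 8122 * 0.254 = 2063
20–39: 2065 * 0.979 = 2022
40–59: 8122 * 0.97 = 7878
60–79: 7365 * 0.978 = 7203
80+: 1924 * 0.966 + 9215 * 0.356 = 1859 + 3281 = 5140
Net migration: 0–19 + 160 → 2223; 20–39 + 290 → 2312; 40–59 + 90 → 7968; 60–79 + 310 → 7513; 80+ − 390 → 4750
End of period: [2223, 2312, 7968, 7513, 4750]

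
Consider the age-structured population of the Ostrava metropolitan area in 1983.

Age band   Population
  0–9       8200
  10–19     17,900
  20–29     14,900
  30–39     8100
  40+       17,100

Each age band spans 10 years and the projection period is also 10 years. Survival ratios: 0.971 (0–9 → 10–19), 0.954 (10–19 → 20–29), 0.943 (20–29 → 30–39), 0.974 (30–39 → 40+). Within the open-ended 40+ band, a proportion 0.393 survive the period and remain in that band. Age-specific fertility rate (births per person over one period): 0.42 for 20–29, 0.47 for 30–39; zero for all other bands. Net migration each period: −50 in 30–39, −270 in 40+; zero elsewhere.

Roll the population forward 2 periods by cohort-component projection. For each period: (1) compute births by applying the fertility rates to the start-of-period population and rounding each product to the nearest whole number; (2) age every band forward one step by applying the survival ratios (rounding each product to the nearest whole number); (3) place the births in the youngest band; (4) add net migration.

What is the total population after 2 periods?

— Period 1 —
Births: 14900 × 0.42 = 6258  |  8100 × 0.47 = 3807 → total 10065
10–19: 8200 × 0.971 = 7962
20–29: 17900 × 0.954 = 17077
30–39: 14900 × 0.943 = 14051
40+: 8100 × 0.974 + 17100 × 0.393 = 7889 + 6720 = 14609
Net migration: 30–39 − 50 → 14001; 40+ − 270 → 14339
End of period: [10065, 7962, 17077, 14001, 14339]
— Period 2 —
Births: 17077 × 0.42 = 7172  |  14001 × 0.47 = 6580 → total 13752
10–19: 10065 × 0.971 = 9773
20–29: 7962 × 0.954 = 7596
30–39: 17077 × 0.943 = 16104
40+: 14001 × 0.974 + 14339 × 0.393 = 13637 + 5635 = 19272
Net migration: 30–39 − 50 → 16054; 40+ − 270 → 19002
End of period: [13752, 9773, 7596, 16054, 19002]
Total after period 2: 13752 + 9773 + 7596 + 16054 + 19002 = 66177

66177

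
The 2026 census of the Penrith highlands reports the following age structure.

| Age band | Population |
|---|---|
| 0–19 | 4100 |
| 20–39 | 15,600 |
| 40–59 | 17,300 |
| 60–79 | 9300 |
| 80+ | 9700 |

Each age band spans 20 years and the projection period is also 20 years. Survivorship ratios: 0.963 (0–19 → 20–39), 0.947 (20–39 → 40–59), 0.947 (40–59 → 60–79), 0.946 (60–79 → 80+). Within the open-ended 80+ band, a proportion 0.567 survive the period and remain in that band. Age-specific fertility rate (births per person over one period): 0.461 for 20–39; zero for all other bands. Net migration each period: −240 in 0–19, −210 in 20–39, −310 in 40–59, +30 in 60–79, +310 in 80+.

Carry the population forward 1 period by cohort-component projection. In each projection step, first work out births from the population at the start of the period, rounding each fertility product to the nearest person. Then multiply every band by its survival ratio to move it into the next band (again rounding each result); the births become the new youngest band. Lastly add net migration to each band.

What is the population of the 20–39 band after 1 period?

3738

Period 1.
Births: 15600 × 0.461 = 7192
20–39: 4100 × 0.963 = 3948
40–59: 15600 × 0.947 = 14773
60–79: 17300 × 0.947 = 16383
80+: 9300 × 0.946 + 9700 × 0.567 = 8798 + 5500 = 14298
Net migration: 0–19 − 240 → 6952; 20–39 − 210 → 3738; 40–59 − 310 → 14463; 60–79 + 30 → 16413; 80+ + 310 → 14608
End of period: [6952, 3738, 14463, 16413, 14608]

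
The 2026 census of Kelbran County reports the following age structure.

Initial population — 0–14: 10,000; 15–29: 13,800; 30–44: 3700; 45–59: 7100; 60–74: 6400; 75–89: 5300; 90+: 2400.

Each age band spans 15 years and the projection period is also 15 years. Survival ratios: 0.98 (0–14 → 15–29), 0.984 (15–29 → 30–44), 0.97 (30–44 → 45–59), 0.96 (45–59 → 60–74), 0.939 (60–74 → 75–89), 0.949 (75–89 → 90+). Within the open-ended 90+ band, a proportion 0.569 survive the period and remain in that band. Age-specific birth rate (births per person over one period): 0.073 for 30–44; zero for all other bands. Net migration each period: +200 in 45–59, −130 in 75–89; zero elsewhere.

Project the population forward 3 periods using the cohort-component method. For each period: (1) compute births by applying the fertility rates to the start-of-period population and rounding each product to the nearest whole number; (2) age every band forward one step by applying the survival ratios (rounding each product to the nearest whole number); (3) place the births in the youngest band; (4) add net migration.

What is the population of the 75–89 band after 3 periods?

3285

[period 1]
Births: 3700 * 0.073 = 270
15–29: 10000 * 0.98 = 9800
30–44: 13800 * 0.984 = 13579
45–59: 3700 * 0.97 = 3589
60–74: 7100 * 0.96 = 6816
75–89: 6400 * 0.939 = 6010
90+: 5300 * 0.949 + 2400 * 0.569 = 5030 + 1366 = 6396
Net migration: 45–59 + 200 → 3789; 75–89 − 130 → 5880
Giving 270 / 9800 / 13579 / 3789 / 6816 / 5880 / 6396.
[period 2]
Births: 13579 * 0.073 = 991
15–29: 270 * 0.98 = 265
30–44: 9800 * 0.984 = 9643
45–59: 13579 * 0.97 = 13172
60–74: 3789 * 0.96 = 3637
75–89: 6816 * 0.939 = 6400
90+: 5880 * 0.949 + 6396 * 0.569 = 5580 + 3639 = 9219
Net migration: 45–59 + 200 → 13372; 75–89 − 130 → 6270
Giving 991 / 265 / 9643 / 13372 / 3637 / 6270 / 9219.
[period 3]
Births: 9643 * 0.073 = 704
15–29: 991 * 0.98 = 971
30–44: 265 * 0.984 = 261
45–59: 9643 * 0.97 = 9354
60–74: 13372 * 0.96 = 12837
75–89: 3637 * 0.939 = 3415
90+: 6270 * 0.949 + 9219 * 0.569 = 5950 + 5246 = 11196
Net migration: 45–59 + 200 → 9554; 75–89 − 130 → 3285
Giving 704 / 971 / 261 / 9554 / 12837 / 3285 / 11196.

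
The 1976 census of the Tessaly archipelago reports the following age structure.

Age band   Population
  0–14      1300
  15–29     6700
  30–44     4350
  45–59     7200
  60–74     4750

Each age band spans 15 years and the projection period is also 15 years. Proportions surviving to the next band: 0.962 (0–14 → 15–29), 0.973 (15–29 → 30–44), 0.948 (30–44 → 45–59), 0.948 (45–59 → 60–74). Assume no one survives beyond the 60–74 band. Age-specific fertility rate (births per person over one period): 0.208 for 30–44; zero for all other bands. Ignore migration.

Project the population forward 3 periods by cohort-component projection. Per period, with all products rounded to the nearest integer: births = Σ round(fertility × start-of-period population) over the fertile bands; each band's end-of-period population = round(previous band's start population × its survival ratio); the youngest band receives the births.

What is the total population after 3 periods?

9417

Let band 1 be 0–14 through band 5 = 60–74.
Period 1.
Births: 4350 × 0.208 = 905
Band 2: 1300 × 0.962 = 1251
Band 3: 6700 × 0.973 = 6519
Band 4: 4350 × 0.948 = 4124
Band 5: 7200 × 0.948 = 6826
Population now: 0–14=905, 15–29=1251, 30–44=6519, 45–59=4124, 60–74=6826
Period 2.
Births: 6519 × 0.208 = 1356
Band 2: 905 × 0.962 = 871
Band 3: 1251 × 0.973 = 1217
Band 4: 6519 × 0.948 = 6180
Band 5: 4124 × 0.948 = 3910
Population now: 0–14=1356, 15–29=871, 30–44=1217, 45–59=6180, 60–74=3910
Period 3.
Births: 1217 × 0.208 = 253
Band 2: 1356 × 0.962 = 1304
Band 3: 871 × 0.973 = 847
Band 4: 1217 × 0.948 = 1154
Band 5: 6180 × 0.948 = 5859
Population now: 0–14=253, 15–29=1304, 30–44=847, 45–59=1154, 60–74=5859
Total after period 3: 253 + 1304 + 847 + 1154 + 5859 = 9417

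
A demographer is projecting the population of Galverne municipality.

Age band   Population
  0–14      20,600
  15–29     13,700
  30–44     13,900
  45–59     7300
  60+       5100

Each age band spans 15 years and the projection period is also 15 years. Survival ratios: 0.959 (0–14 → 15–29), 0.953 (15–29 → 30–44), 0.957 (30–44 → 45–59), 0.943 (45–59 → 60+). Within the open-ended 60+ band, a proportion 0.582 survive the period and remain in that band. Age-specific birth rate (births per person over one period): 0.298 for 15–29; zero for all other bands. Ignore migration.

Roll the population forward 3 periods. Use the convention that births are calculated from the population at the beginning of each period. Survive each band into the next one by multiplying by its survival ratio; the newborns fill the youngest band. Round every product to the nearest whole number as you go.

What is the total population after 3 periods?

— Period 1 —
Births: 13700 × 0.298 = 4083
15–29: 20600 × 0.959 = 19755
30–44: 13700 × 0.953 = 13056
45–59: 13900 × 0.957 = 13302
60+: 7300 × 0.943 + 5100 × 0.582 = 6884 + 2968 = 9852
Population now: 0–14=4083, 15–29=19755, 30–44=13056, 45–59=13302, 60+=9852
— Period 2 —
Births: 19755 × 0.298 = 5887
15–29: 4083 × 0.959 = 3916
30–44: 19755 × 0.953 = 18827
45–59: 13056 × 0.957 = 12495
60+: 13302 × 0.943 + 9852 × 0.582 = 12544 + 5734 = 18278
Population now: 0–14=5887, 15–29=3916, 30–44=18827, 45–59=12495, 60+=18278
— Period 3 —
Births: 3916 × 0.298 = 1167
15–29: 5887 × 0.959 = 5646
30–44: 3916 × 0.953 = 3732
45–59: 18827 × 0.957 = 18017
60+: 12495 × 0.943 + 18278 × 0.582 = 11783 + 10638 = 22421
Population now: 0–14=1167, 15–29=5646, 30–44=3732, 45–59=18017, 60+=22421
Total after period 3: 1167 + 5646 + 3732 + 18017 + 22421 = 50983

50983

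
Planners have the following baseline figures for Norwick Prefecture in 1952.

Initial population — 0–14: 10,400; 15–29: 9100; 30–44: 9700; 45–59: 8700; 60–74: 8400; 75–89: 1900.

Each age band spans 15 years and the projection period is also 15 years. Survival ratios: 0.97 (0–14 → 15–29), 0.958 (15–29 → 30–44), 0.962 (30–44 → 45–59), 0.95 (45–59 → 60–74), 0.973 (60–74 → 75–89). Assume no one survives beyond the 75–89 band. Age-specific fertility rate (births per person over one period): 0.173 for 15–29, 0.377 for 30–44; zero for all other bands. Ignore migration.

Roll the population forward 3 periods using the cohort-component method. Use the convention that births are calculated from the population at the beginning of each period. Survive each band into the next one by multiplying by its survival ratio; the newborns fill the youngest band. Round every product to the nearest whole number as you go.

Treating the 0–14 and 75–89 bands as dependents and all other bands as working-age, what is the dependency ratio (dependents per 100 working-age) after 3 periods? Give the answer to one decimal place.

48.7

Let group 1 be 0–14 through group 6 = 75–89.
Period 1:
Births: 9100 * 0.173 = 1574, 9700 * 0.377 = 3657 → 5231
Group 2: 10400 * 0.97 = 10088
Group 3: 9100 * 0.958 = 8718
Group 4: 9700 * 0.962 = 9331
Group 5: 8700 * 0.95 = 8265
Group 6: 8400 * 0.973 = 8173
End of period: [5231, 10088, 8718, 9331, 8265, 8173]
Period 2:
Births: 10088 * 0.173 = 1745, 8718 * 0.377 = 3287 → 5032
Group 2: 5231 * 0.97 = 5074
Group 3: 10088 * 0.958 = 9664
Group 4: 8718 * 0.962 = 8387
Group 5: 9331 * 0.95 = 8864
Group 6: 8265 * 0.973 = 8042
End of period: [5032, 5074, 9664, 8387, 8864, 8042]
Period 3:
Births: 5074 * 0.173 = 878, 9664 * 0.377 = 3643 → 4521
Group 2: 5032 * 0.97 = 4881
Group 3: 5074 * 0.958 = 4861
Group 4: 9664 * 0.962 = 9297
Group 5: 8387 * 0.95 = 7968
Group 6: 8864 * 0.973 = 8625
End of period: [4521, 4881, 4861, 9297, 7968, 8625]
Dependents (band 0–14 + band 75–89) = 4521 + 8625 = 13146; working-age = 27007; ratio = 13146/27007 × 100 = 48.7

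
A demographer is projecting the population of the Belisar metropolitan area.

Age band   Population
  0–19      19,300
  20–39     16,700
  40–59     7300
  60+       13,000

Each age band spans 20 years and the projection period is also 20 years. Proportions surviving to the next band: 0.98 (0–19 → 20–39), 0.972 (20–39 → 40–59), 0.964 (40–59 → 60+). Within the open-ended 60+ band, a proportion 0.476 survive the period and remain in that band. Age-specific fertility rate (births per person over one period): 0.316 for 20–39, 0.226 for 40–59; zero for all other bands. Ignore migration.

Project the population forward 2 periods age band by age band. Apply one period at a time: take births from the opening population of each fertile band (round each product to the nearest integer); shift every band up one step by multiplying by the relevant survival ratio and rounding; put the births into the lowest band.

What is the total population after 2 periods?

56760

[period 1]
Births: 16700 * 0.316 = 5277, 7300 * 0.226 = 1650 — total 6927
20–39: 19300 * 0.98 = 18914
40–59: 16700 * 0.972 = 16232
60+: 7300 * 0.964 + 13000 * 0.476 = 7037 + 6188 = 13225
Population now: 0–19=6927, 20–39=18914, 40–59=16232, 60+=13225
[period 2]
Births: 18914 * 0.316 = 5977, 16232 * 0.226 = 3668 — total 9645
20–39: 6927 * 0.98 = 6788
40–59: 18914 * 0.972 = 18384
60+: 16232 * 0.964 + 13225 * 0.476 = 15648 + 6295 = 21943
Population now: 0–19=9645, 20–39=6788, 40–59=18384, 60+=21943
Total after period 2: 9645 + 6788 + 18384 + 21943 = 56760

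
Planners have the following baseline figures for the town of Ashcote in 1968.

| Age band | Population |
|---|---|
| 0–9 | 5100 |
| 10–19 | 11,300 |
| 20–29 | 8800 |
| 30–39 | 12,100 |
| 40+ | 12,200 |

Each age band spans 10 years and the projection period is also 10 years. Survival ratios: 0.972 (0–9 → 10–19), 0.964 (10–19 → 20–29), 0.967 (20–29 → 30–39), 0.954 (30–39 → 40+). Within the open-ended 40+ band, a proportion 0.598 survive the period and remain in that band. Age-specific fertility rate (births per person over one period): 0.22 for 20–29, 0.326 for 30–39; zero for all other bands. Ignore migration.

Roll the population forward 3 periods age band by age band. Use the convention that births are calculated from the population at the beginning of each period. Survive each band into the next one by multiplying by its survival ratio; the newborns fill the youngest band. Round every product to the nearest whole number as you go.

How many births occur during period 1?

5881

Period 1.
Births: 8800 * 0.22 = 1936  |  12100 * 0.326 = 3945 → total 5881
10–19: 5100 * 0.972 = 4957
20–29: 11300 * 0.964 = 10893
30–39: 8800 * 0.967 = 8510
40+: 12100 * 0.954 + 12200 * 0.598 = 11543 + 7296 = 18839
→ [5881, 4957, 10893, 8510, 18839]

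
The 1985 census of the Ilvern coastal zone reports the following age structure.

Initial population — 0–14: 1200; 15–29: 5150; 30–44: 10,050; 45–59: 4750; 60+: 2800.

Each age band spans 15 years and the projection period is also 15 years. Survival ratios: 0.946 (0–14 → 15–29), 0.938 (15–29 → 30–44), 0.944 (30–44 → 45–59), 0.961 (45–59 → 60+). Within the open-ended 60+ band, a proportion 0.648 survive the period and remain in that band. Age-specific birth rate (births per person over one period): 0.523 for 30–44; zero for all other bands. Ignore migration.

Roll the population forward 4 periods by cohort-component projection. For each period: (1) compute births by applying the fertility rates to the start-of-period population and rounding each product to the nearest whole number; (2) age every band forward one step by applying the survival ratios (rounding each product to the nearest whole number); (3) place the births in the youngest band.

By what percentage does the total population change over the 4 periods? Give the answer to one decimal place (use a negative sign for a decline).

Period 1.
Births: 10050 × 0.523 = 5256
15–29: 1200 × 0.946 = 1135
30–44: 5150 × 0.938 = 4831
45–59: 10050 × 0.944 = 9487
60+: 4750 × 0.961 + 2800 × 0.648 = 4565 + 1814 = 6379
→ [5256, 1135, 4831, 9487, 6379]
Period 2.
Births: 4831 × 0.523 = 2527
15–29: 5256 × 0.946 = 4972
30–44: 1135 × 0.938 = 1065
45–59: 4831 × 0.944 = 4560
60+: 9487 × 0.961 + 6379 × 0.648 = 9117 + 4134 = 13251
→ [2527, 4972, 1065, 4560, 13251]
Period 3.
Births: 1065 × 0.523 = 557
15–29: 2527 × 0.946 = 2391
30–44: 4972 × 0.938 = 4664
45–59: 1065 × 0.944 = 1005
60+: 4560 × 0.961 + 13251 × 0.648 = 4382 + 8587 = 12969
→ [557, 2391, 4664, 1005, 12969]
Period 4.
Births: 4664 × 0.523 = 2439
15–29: 557 × 0.946 = 527
30–44: 2391 × 0.938 = 2243
45–59: 4664 × 0.944 = 4403
60+: 1005 × 0.961 + 12969 × 0.648 = 966 + 8404 = 9370
→ [2439, 527, 2243, 4403, 9370]
Total: 23950 → 18982; change = -4968; percentage change = -20.7%

-20.7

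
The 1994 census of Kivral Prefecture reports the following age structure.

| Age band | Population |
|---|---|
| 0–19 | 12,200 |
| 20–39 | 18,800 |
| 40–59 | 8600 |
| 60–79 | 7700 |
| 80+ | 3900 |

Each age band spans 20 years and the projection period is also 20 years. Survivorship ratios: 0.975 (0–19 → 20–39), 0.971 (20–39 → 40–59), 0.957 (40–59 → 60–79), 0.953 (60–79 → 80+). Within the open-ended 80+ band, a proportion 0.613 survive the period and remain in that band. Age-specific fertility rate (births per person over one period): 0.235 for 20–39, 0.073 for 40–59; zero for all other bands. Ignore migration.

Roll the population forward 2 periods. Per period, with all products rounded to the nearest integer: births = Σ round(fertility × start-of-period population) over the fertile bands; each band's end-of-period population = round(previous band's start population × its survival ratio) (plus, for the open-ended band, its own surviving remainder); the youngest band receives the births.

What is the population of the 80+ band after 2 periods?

Numbering the groups 1..5 from youngest to oldest:
Period 1:
Births: 18800 × 0.235 = 4418, 8600 × 0.073 = 628 ⇒ total 5046
Group 2: 12200 × 0.975 = 11895
Group 3: 18800 × 0.971 = 18255
Group 4: 8600 × 0.957 = 8230
Group 5: 7700 × 0.953 + 3900 × 0.613 = 7338 + 2391 = 9729
End of period: [5046, 11895, 18255, 8230, 9729]
Period 2:
Births: 11895 × 0.235 = 2795, 18255 × 0.073 = 1333 ⇒ total 4128
Group 2: 5046 × 0.975 = 4920
Group 3: 11895 × 0.971 = 11550
Group 4: 18255 × 0.957 = 17470
Group 5: 8230 × 0.953 + 9729 × 0.613 = 7843 + 5964 = 13807
End of period: [4128, 4920, 11550, 17470, 13807]

13807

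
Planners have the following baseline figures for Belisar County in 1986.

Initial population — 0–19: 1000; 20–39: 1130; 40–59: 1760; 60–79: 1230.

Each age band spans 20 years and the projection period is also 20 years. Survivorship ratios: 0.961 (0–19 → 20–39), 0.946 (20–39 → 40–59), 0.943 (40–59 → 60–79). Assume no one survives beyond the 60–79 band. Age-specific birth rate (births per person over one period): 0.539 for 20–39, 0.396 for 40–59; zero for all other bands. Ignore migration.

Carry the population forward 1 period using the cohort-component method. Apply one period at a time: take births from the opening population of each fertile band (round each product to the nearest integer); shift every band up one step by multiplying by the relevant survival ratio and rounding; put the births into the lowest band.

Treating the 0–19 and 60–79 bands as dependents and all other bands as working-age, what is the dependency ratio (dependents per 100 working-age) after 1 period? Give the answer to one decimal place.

146.1

(Groups numbered youngest = 1 to oldest = 4.)
Period 1.
Births: 1130 × 0.539 = 609, 1760 × 0.396 = 697 → 1306
Group 2: 1000 × 0.961 = 961
Group 3: 1130 × 0.946 = 1069
Group 4: 1760 × 0.943 = 1660
→ [1306, 961, 1069, 1660]
Dependents (band 0–19 + band 60–79) = 1306 + 1660 = 2966; working-age = 2030; ratio = 2966/2030 × 100 = 146.1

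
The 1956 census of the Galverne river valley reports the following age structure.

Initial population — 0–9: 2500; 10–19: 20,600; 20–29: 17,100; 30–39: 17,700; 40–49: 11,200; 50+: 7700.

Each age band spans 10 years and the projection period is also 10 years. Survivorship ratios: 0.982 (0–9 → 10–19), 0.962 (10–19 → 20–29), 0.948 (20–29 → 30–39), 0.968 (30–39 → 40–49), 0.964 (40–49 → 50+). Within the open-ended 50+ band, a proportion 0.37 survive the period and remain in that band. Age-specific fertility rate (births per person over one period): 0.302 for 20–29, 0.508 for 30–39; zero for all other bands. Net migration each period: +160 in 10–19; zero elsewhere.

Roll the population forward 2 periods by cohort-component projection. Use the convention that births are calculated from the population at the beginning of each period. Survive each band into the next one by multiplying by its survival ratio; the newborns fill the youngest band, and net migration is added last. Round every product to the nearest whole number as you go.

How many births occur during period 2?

Period 1:
Births: 17100 × 0.302 = 5164 ; 17700 × 0.508 = 8992 → total 14156
10–19: 2500 × 0.982 = 2455
20–29: 20600 × 0.962 = 19817
30–39: 17100 × 0.948 = 16211
40–49: 17700 × 0.968 = 17134
50+: 11200 × 0.964 + 7700 × 0.37 = 10797 + 2849 = 13646
Net migration: 10–19 + 160 → 2615
End of period: [14156, 2615, 19817, 16211, 17134, 13646]
Period 2:
Births: 19817 × 0.302 = 5985 ; 16211 × 0.508 = 8235 → total 14220
10–19: 14156 × 0.982 = 13901
20–29: 2615 × 0.962 = 2516
30–39: 19817 × 0.948 = 18787
40–49: 16211 × 0.968 = 15692
50+: 17134 × 0.964 + 13646 × 0.37 = 16517 + 5049 = 21566
Net migration: 10–19 + 160 → 14061
End of period: [14220, 14061, 2516, 18787, 15692, 21566]

14220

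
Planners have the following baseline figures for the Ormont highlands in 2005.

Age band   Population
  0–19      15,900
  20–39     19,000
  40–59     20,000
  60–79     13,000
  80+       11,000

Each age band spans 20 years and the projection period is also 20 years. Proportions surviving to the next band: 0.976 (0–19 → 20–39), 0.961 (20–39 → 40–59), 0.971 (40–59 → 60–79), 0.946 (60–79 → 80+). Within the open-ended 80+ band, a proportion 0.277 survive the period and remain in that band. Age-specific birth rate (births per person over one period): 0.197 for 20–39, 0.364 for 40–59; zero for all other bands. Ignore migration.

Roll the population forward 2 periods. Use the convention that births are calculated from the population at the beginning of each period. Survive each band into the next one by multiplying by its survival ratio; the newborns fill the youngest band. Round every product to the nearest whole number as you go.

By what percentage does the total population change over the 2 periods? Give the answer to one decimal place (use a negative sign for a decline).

(Bands numbered youngest = 1 to oldest = 5.)
Period 1.
Births: 19000 × 0.197 = 3743 ; 20000 × 0.364 = 7280 — total 11023
Band 2: 15900 × 0.976 = 15518
Band 3: 19000 × 0.961 = 18259
Band 4: 20000 × 0.971 = 19420
Band 5: 13000 × 0.946 + 11000 × 0.277 = 12298 + 3047 = 15345
→ [11023, 15518, 18259, 19420, 15345]
Period 2.
Births: 15518 × 0.197 = 3057 ; 18259 × 0.364 = 6646 — total 9703
Band 2: 11023 × 0.976 = 10758
Band 3: 15518 × 0.961 = 14913
Band 4: 18259 × 0.971 = 17729
Band 5: 19420 × 0.946 + 15345 × 0.277 = 18371 + 4251 = 22622
→ [9703, 10758, 14913, 17729, 22622]
Total: 78900 → 75725; change = -3175; percentage change = -4.0%

-4.0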